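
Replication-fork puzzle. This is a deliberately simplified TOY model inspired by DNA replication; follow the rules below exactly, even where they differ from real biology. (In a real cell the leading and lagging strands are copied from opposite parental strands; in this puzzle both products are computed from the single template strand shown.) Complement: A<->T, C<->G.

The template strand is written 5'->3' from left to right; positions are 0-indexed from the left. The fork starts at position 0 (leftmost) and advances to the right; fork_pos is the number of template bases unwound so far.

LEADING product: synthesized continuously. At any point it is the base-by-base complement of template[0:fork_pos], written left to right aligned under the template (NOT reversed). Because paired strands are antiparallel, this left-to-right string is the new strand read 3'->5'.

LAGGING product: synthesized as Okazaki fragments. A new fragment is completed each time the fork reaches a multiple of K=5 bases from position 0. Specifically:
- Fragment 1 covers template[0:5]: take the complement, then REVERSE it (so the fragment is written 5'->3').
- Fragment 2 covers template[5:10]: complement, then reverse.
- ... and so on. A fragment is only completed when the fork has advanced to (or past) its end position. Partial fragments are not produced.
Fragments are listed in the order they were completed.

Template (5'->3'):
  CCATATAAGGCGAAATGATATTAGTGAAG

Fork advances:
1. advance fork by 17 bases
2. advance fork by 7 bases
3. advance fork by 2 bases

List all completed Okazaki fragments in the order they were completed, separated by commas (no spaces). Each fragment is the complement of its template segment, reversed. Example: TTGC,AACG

Step 1: advance 17 -> fork_pos = 0 + 17 = 17. Reached multiple(s) of 5: 5, 10, 15 -> fragments 1-3 completed (3 total).
Step 2: advance 7 -> fork_pos = 17 + 7 = 24. Reached multiple(s) of 5: 20 -> fragment 4 completed (4 total).
Step 3: advance 2 -> fork_pos = 24 + 2 = 26. Reached multiple(s) of 5: 25 -> fragment 5 completed (5 total).
Final fork_pos = 26, so 5 fragment(s) are complete. Build each: template segment -> complement -> reverse.
Fragment 1: template[0:5] = CCATA -> complement GGTAT -> reversed TATGG
Fragment 2: template[5:10] = TAAGG -> complement ATTCC -> reversed CCTTA
Fragment 3: template[10:15] = CGAAA -> complement GCTTT -> reversed TTTCG
Fragment 4: template[15:20] = TGATA -> complement ACTAT -> reversed TATCA
Fragment 5: template[20:25] = TTAGT -> complement AATCA -> reversed ACTAA

Answer: TATGG,CCTTA,TTTCG,TATCA,ACTAA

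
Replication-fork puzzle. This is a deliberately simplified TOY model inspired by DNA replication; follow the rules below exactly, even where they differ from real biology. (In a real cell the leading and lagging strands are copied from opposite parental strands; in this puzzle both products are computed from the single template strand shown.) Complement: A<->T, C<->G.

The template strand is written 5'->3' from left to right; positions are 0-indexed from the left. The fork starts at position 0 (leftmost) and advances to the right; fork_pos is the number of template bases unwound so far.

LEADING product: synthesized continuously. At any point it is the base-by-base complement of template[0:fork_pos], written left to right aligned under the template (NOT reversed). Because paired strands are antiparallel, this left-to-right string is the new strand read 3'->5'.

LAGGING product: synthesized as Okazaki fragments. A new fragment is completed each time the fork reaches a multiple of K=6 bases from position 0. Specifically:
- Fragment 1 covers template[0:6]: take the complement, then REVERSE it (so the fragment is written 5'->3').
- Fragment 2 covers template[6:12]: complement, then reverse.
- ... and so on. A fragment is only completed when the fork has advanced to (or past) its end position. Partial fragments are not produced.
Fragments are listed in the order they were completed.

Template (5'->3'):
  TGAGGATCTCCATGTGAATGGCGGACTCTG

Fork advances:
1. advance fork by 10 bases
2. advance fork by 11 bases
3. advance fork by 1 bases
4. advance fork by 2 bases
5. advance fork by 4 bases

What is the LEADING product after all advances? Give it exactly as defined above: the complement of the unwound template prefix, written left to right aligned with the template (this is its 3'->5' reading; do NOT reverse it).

Step 1: advance 10 -> fork_pos = 0 + 10 = 10.
Step 2: advance 11 -> fork_pos = 10 + 11 = 21.
Step 3: advance 1 -> fork_pos = 21 + 1 = 22.
Step 4: advance 2 -> fork_pos = 22 + 2 = 24.
Step 5: advance 4 -> fork_pos = 24 + 4 = 28.
Unwound prefix: template[0:28] = TGAGGATCTCCATGTGAATGGCGGACTC
Complement it base by base (A<->T, C<->G), keeping left-to-right order:
  [0:5] TGAGG -> ACTCC
  [5:10] ATCTC -> TAGAG
  [10:15] CATGT -> GTACA
  [15:20] GAATG -> CTTAC
  [20:25] GCGGA -> CGCCT
  [25:28] CTC -> GAG
Concatenate: ACTCCTAGAGGTACACTTACCGCCTGAG (length 28; written aligned with the template, i.e. 3'->5').

Answer: ACTCCTAGAGGTACACTTACCGCCTGAG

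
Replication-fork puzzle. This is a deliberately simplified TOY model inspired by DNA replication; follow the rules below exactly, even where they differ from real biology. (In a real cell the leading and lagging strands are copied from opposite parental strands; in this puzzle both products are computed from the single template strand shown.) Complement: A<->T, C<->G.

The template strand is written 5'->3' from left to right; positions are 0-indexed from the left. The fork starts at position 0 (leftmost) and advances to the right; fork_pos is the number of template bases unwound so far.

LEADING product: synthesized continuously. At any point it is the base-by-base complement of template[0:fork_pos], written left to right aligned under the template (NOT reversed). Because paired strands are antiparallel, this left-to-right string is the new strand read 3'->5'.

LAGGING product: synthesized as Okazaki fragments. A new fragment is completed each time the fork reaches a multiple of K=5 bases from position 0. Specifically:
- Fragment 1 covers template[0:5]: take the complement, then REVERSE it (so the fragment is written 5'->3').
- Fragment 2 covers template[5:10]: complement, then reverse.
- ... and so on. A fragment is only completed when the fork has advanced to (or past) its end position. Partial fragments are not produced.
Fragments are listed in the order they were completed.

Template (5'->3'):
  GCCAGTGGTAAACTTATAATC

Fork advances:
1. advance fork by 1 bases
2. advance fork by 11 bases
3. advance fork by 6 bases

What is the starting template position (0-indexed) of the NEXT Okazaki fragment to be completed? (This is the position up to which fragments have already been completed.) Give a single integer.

Answer: 15

Derivation:
Step 1: advance 1 -> fork_pos = 0 + 1 = 1. Next multiple of 5 is 5 (not reached); still 0 fragment(s).
Step 2: advance 11 -> fork_pos = 1 + 11 = 12. Reached multiple(s) of 5: 5, 10 -> fragments 1-2 completed (2 total).
Step 3: advance 6 -> fork_pos = 12 + 6 = 18. Reached multiple(s) of 5: 15 -> fragment 3 completed (3 total).
3 fragment(s) completed, covering template[0:15] (3 x 5 = 15). The next fragment, fragment 4, covers template[15:20], so it starts at position 15.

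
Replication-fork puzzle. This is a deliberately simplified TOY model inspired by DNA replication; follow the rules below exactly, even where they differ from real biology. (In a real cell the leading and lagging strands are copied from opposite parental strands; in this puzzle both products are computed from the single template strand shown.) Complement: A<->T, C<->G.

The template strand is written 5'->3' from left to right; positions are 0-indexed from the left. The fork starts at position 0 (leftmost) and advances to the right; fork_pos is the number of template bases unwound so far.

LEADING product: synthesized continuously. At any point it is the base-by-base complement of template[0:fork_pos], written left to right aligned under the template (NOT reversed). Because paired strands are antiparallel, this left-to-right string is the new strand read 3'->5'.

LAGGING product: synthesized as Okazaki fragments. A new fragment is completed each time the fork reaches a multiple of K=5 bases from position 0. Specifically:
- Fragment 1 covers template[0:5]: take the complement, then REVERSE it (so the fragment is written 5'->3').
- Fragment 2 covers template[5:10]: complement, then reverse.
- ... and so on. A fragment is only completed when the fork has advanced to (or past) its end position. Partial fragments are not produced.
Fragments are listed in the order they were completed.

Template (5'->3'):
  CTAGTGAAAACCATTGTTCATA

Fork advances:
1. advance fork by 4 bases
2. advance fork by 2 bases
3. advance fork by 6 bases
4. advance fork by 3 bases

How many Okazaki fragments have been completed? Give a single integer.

Answer: 3

Derivation:
Step 1: advance 4 -> fork_pos = 0 + 4 = 4. Next multiple of 5 is 5 (not reached); still 0 fragment(s).
Step 2: advance 2 -> fork_pos = 4 + 2 = 6. Reached multiple(s) of 5: 5 -> fragment 1 completed (1 total).
Step 3: advance 6 -> fork_pos = 6 + 6 = 12. Reached multiple(s) of 5: 10 -> fragment 2 completed (2 total).
Step 4: advance 3 -> fork_pos = 12 + 3 = 15. Reached multiple(s) of 5: 15 -> fragment 3 completed (3 total).
Check: final fork_pos = 15; the multiples of 5 that are <= 15 are 5..15 -> 15 // 5 = 3 completed fragment(s).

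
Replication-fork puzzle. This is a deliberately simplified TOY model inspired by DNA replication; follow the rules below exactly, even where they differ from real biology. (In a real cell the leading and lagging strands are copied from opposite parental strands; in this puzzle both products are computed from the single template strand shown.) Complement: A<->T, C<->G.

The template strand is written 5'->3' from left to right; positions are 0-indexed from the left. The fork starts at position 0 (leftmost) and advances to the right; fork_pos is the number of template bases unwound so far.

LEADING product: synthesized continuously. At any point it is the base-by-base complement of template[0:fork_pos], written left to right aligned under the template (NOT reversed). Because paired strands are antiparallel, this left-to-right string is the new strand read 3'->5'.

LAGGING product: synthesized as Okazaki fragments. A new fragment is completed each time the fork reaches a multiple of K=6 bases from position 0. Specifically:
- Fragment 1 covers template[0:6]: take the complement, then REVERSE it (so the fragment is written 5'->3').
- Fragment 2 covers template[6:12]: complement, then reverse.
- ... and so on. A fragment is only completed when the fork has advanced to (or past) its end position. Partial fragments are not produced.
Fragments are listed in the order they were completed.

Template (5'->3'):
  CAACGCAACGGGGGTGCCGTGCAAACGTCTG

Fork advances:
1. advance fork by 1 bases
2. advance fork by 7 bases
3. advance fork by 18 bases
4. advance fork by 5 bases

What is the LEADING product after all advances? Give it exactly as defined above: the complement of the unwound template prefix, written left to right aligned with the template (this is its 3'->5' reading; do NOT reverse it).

Answer: GTTGCGTTGCCCCCACGGCACGTTTGCAGAC

Derivation:
Step 1: advance 1 -> fork_pos = 0 + 1 = 1.
Step 2: advance 7 -> fork_pos = 1 + 7 = 8.
Step 3: advance 18 -> fork_pos = 8 + 18 = 26.
Step 4: advance 5 -> fork_pos = 26 + 5 = 31.
Unwound prefix: template[0:31] = CAACGCAACGGGGGTGCCGTGCAAACGTCTG
Complement it base by base (A<->T, C<->G), keeping left-to-right order:
  [0:5] CAACG -> GTTGC
  [5:10] CAACG -> GTTGC
  [10:15] GGGGT -> CCCCA
  [15:20] GCCGT -> CGGCA
  [20:25] GCAAA -> CGTTT
  [25:30] CGTCT -> GCAGA
  [30:31] G -> C
Concatenate: GTTGCGTTGCCCCCACGGCACGTTTGCAGAC (length 31; written aligned with the template, i.e. 3'->5').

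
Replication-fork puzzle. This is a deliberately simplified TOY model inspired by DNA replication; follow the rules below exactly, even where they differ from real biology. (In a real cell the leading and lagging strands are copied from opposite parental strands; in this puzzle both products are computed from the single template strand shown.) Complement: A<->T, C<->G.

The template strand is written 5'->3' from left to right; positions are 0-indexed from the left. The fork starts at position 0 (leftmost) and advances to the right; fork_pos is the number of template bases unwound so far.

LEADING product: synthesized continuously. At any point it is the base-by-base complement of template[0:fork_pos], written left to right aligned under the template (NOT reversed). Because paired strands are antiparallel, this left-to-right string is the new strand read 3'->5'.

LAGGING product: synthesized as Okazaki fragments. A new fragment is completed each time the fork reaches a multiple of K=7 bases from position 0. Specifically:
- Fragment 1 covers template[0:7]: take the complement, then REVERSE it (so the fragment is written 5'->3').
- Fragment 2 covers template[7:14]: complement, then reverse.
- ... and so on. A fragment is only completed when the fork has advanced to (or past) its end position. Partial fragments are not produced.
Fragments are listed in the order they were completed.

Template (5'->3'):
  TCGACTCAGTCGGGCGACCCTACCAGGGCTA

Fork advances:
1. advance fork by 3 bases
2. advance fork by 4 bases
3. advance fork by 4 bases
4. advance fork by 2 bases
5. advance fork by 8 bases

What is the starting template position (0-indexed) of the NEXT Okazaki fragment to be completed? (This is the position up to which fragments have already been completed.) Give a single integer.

Step 1: advance 3 -> fork_pos = 0 + 3 = 3. Next multiple of 7 is 7 (not reached); still 0 fragment(s).
Step 2: advance 4 -> fork_pos = 3 + 4 = 7. Reached multiple(s) of 7: 7 -> fragment 1 completed (1 total).
Step 3: advance 4 -> fork_pos = 7 + 4 = 11. Next multiple of 7 is 14 (not reached); still 1 fragment(s).
Step 4: advance 2 -> fork_pos = 11 + 2 = 13. Next multiple of 7 is 14 (not reached); still 1 fragment(s).
Step 5: advance 8 -> fork_pos = 13 + 8 = 21. Reached multiple(s) of 7: 14, 21 -> fragments 2-3 completed (3 total).
3 fragment(s) completed, covering template[0:21] (3 x 7 = 21). The next fragment, fragment 4, covers template[21:28], so it starts at position 21.

Answer: 21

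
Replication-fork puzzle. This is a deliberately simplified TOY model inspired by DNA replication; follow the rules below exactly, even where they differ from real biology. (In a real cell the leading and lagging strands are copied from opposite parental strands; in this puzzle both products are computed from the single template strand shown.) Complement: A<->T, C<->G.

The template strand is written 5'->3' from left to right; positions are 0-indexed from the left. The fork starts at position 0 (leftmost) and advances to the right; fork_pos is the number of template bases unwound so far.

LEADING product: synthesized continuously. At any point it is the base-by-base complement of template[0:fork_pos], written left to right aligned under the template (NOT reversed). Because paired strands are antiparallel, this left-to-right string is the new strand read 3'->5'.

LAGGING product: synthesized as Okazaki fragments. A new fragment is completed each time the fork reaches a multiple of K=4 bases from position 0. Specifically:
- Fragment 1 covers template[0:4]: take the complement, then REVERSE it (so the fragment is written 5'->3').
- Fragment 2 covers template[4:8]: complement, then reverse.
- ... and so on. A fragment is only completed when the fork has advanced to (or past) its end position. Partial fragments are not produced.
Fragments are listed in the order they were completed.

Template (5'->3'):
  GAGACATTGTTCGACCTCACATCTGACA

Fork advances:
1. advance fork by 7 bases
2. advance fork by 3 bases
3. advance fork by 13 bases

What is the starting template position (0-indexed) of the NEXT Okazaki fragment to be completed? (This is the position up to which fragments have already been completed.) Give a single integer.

Answer: 20

Derivation:
Step 1: advance 7 -> fork_pos = 0 + 7 = 7. Reached multiple(s) of 4: 4 -> fragment 1 completed (1 total).
Step 2: advance 3 -> fork_pos = 7 + 3 = 10. Reached multiple(s) of 4: 8 -> fragment 2 completed (2 total).
Step 3: advance 13 -> fork_pos = 10 + 13 = 23. Reached multiple(s) of 4: 12, 16, 20 -> fragments 3-5 completed (5 total).
5 fragment(s) completed, covering template[0:20] (5 x 4 = 20). The next fragment, fragment 6, covers template[20:24], so it starts at position 20.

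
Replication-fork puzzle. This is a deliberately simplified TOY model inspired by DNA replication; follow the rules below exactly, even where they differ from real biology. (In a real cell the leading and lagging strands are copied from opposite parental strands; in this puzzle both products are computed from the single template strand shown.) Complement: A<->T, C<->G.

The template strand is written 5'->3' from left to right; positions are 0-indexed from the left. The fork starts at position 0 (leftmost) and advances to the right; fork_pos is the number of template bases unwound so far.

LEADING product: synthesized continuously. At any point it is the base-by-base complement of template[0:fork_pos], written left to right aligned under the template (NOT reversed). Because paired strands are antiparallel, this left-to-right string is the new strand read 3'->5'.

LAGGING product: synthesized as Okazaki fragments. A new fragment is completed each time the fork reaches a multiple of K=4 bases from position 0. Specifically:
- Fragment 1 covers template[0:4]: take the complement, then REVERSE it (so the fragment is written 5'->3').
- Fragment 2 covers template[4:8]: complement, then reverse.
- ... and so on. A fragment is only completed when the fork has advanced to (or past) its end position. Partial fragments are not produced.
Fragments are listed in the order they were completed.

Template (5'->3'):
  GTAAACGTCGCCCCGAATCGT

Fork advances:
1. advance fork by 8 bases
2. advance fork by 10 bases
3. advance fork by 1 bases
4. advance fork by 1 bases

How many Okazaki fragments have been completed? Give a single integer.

Step 1: advance 8 -> fork_pos = 0 + 8 = 8. Reached multiple(s) of 4: 4, 8 -> fragments 1-2 completed (2 total).
Step 2: advance 10 -> fork_pos = 8 + 10 = 18. Reached multiple(s) of 4: 12, 16 -> fragments 3-4 completed (4 total).
Step 3: advance 1 -> fork_pos = 18 + 1 = 19. Next multiple of 4 is 20 (not reached); still 4 fragment(s).
Step 4: advance 1 -> fork_pos = 19 + 1 = 20. Reached multiple(s) of 4: 20 -> fragment 5 completed (5 total).
Check: final fork_pos = 20; the multiples of 4 that are <= 20 are 4..20 -> 20 // 4 = 5 completed fragment(s).

Answer: 5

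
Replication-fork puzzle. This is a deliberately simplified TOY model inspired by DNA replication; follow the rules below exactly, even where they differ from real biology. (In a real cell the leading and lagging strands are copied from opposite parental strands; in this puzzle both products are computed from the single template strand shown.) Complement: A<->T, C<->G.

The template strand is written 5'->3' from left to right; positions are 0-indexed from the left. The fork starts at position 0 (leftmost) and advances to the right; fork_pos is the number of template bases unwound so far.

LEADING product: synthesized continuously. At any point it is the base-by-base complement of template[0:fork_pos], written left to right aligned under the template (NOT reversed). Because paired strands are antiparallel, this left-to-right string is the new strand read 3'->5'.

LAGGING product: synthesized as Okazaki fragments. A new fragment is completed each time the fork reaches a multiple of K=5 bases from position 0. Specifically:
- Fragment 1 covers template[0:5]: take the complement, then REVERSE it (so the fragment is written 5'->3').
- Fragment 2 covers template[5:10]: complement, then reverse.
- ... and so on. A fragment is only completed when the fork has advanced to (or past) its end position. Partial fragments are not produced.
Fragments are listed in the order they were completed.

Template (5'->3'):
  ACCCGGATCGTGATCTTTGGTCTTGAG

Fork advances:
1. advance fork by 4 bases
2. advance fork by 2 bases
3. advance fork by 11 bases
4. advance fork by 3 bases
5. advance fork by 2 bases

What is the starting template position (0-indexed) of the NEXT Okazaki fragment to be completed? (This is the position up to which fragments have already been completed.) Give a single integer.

Step 1: advance 4 -> fork_pos = 0 + 4 = 4. Next multiple of 5 is 5 (not reached); still 0 fragment(s).
Step 2: advance 2 -> fork_pos = 4 + 2 = 6. Reached multiple(s) of 5: 5 -> fragment 1 completed (1 total).
Step 3: advance 11 -> fork_pos = 6 + 11 = 17. Reached multiple(s) of 5: 10, 15 -> fragments 2-3 completed (3 total).
Step 4: advance 3 -> fork_pos = 17 + 3 = 20. Reached multiple(s) of 5: 20 -> fragment 4 completed (4 total).
Step 5: advance 2 -> fork_pos = 20 + 2 = 22. Next multiple of 5 is 25 (not reached); still 4 fragment(s).
4 fragment(s) completed, covering template[0:20] (4 x 5 = 20). The next fragment, fragment 5, covers template[20:25], so it starts at position 20.

Answer: 20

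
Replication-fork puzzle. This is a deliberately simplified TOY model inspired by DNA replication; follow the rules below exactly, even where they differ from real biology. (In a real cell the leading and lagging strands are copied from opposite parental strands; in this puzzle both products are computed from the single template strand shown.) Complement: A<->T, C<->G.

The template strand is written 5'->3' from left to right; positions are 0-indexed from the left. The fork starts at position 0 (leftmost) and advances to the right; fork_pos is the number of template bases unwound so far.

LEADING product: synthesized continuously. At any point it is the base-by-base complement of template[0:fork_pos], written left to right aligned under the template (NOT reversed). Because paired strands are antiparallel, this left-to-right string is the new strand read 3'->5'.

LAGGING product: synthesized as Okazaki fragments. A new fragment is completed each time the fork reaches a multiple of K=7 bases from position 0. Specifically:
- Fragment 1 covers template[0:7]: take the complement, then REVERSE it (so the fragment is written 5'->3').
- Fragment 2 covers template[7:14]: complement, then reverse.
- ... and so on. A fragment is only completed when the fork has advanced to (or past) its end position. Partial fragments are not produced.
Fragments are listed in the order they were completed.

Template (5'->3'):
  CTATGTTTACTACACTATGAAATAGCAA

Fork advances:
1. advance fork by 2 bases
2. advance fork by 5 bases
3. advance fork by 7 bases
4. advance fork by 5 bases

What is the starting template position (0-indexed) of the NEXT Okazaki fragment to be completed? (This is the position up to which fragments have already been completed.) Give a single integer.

Answer: 14

Derivation:
Step 1: advance 2 -> fork_pos = 0 + 2 = 2. Next multiple of 7 is 7 (not reached); still 0 fragment(s).
Step 2: advance 5 -> fork_pos = 2 + 5 = 7. Reached multiple(s) of 7: 7 -> fragment 1 completed (1 total).
Step 3: advance 7 -> fork_pos = 7 + 7 = 14. Reached multiple(s) of 7: 14 -> fragment 2 completed (2 total).
Step 4: advance 5 -> fork_pos = 14 + 5 = 19. Next multiple of 7 is 21 (not reached); still 2 fragment(s).
2 fragment(s) completed, covering template[0:14] (2 x 7 = 14). The next fragment, fragment 3, covers template[14:21], so it starts at position 14.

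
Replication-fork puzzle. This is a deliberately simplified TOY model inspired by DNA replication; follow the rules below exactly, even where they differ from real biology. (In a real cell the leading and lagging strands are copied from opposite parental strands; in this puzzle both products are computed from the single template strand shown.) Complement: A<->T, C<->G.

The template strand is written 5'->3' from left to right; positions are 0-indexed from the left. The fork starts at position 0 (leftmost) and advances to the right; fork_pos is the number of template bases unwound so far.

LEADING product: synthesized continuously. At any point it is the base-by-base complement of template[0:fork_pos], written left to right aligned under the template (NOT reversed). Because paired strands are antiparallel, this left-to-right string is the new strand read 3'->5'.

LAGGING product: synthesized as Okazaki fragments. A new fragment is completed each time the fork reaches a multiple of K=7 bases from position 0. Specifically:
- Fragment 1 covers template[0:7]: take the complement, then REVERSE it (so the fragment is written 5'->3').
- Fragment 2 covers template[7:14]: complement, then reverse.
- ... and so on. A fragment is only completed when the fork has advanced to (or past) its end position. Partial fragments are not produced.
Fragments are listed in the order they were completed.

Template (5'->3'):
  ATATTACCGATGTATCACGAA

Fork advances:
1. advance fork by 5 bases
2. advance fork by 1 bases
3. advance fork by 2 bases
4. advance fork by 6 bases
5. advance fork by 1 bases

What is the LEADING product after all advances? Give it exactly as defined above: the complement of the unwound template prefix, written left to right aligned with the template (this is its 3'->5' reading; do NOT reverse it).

Answer: TATAATGGCTACATA

Derivation:
Step 1: advance 5 -> fork_pos = 0 + 5 = 5.
Step 2: advance 1 -> fork_pos = 5 + 1 = 6.
Step 3: advance 2 -> fork_pos = 6 + 2 = 8.
Step 4: advance 6 -> fork_pos = 8 + 6 = 14.
Step 5: advance 1 -> fork_pos = 14 + 1 = 15.
Unwound prefix: template[0:15] = ATATTACCGATGTAT
Complement it base by base (A<->T, C<->G), keeping left-to-right order:
  [0:5] ATATT -> TATAA
  [5:10] ACCGA -> TGGCT
  [10:15] TGTAT -> ACATA
Concatenate: TATAATGGCTACATA (length 15; written aligned with the template, i.e. 3'->5').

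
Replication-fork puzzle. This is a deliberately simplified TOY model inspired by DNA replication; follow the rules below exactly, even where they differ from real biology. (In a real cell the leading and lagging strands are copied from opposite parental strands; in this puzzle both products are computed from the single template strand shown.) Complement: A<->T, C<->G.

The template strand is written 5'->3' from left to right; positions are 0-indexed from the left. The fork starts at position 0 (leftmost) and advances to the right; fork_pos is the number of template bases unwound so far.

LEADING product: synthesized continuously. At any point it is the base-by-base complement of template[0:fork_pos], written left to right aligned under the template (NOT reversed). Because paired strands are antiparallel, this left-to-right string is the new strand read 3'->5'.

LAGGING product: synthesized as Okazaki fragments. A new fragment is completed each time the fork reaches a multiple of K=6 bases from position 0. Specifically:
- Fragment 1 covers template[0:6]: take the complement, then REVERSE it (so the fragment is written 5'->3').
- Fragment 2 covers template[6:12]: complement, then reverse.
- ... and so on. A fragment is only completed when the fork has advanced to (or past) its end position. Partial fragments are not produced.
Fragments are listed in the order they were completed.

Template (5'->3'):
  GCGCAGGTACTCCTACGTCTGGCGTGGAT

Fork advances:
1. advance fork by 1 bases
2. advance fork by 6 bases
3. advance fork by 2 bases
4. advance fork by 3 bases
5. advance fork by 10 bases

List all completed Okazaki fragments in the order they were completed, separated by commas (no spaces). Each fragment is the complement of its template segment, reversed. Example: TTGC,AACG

Answer: CTGCGC,GAGTAC,ACGTAG

Derivation:
Step 1: advance 1 -> fork_pos = 0 + 1 = 1. Next multiple of 6 is 6 (not reached); still 0 fragment(s).
Step 2: advance 6 -> fork_pos = 1 + 6 = 7. Reached multiple(s) of 6: 6 -> fragment 1 completed (1 total).
Step 3: advance 2 -> fork_pos = 7 + 2 = 9. Next multiple of 6 is 12 (not reached); still 1 fragment(s).
Step 4: advance 3 -> fork_pos = 9 + 3 = 12. Reached multiple(s) of 6: 12 -> fragment 2 completed (2 total).
Step 5: advance 10 -> fork_pos = 12 + 10 = 22. Reached multiple(s) of 6: 18 -> fragment 3 completed (3 total).
Final fork_pos = 22, so 3 fragment(s) are complete. Build each: template segment -> complement -> reverse.
Fragment 1: template[0:6] = GCGCAG -> complement CGCGTC -> reversed CTGCGC
Fragment 2: template[6:12] = GTACTC -> complement CATGAG -> reversed GAGTAC
Fragment 3: template[12:18] = CTACGT -> complement GATGCA -> reversed ACGTAG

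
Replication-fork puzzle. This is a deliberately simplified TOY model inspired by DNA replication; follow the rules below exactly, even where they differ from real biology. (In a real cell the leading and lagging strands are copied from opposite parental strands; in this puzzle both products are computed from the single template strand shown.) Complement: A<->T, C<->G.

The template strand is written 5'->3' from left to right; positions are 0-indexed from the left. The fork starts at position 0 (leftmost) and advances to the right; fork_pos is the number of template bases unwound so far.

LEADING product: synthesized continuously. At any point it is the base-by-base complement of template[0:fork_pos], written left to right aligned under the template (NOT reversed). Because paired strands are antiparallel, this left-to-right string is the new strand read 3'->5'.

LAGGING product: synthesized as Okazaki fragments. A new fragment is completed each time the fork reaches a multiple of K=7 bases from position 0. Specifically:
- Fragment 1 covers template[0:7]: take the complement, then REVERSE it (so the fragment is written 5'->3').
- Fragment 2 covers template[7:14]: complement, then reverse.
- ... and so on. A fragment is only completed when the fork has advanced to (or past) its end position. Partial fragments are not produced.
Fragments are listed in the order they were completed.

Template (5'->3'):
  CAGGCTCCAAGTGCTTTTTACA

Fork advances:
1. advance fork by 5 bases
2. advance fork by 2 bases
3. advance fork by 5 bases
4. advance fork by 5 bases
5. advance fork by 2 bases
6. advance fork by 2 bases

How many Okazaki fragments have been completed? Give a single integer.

Answer: 3

Derivation:
Step 1: advance 5 -> fork_pos = 0 + 5 = 5. Next multiple of 7 is 7 (not reached); still 0 fragment(s).
Step 2: advance 2 -> fork_pos = 5 + 2 = 7. Reached multiple(s) of 7: 7 -> fragment 1 completed (1 total).
Step 3: advance 5 -> fork_pos = 7 + 5 = 12. Next multiple of 7 is 14 (not reached); still 1 fragment(s).
Step 4: advance 5 -> fork_pos = 12 + 5 = 17. Reached multiple(s) of 7: 14 -> fragment 2 completed (2 total).
Step 5: advance 2 -> fork_pos = 17 + 2 = 19. Next multiple of 7 is 21 (not reached); still 2 fragment(s).
Step 6: advance 2 -> fork_pos = 19 + 2 = 21. Reached multiple(s) of 7: 21 -> fragment 3 completed (3 total).
Check: final fork_pos = 21; the multiples of 7 that are <= 21 are 7..21 -> 21 // 7 = 3 completed fragment(s).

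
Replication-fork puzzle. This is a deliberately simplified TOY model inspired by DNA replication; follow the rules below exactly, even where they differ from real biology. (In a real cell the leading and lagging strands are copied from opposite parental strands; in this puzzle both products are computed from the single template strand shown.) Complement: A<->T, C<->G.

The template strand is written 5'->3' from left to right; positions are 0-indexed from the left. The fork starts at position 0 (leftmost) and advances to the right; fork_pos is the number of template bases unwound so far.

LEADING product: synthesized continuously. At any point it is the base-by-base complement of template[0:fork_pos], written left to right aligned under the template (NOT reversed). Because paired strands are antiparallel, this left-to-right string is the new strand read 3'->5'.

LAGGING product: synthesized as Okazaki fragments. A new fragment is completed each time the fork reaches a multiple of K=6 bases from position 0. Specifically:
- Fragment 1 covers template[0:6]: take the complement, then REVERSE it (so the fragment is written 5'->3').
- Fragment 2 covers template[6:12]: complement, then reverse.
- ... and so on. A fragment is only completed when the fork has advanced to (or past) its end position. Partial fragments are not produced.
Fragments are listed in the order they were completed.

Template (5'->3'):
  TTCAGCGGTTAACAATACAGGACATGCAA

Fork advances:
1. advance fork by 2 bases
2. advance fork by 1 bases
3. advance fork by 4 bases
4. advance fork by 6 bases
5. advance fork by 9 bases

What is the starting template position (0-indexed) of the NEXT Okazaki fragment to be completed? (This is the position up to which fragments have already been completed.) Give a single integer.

Step 1: advance 2 -> fork_pos = 0 + 2 = 2. Next multiple of 6 is 6 (not reached); still 0 fragment(s).
Step 2: advance 1 -> fork_pos = 2 + 1 = 3. Next multiple of 6 is 6 (not reached); still 0 fragment(s).
Step 3: advance 4 -> fork_pos = 3 + 4 = 7. Reached multiple(s) of 6: 6 -> fragment 1 completed (1 total).
Step 4: advance 6 -> fork_pos = 7 + 6 = 13. Reached multiple(s) of 6: 12 -> fragment 2 completed (2 total).
Step 5: advance 9 -> fork_pos = 13 + 9 = 22. Reached multiple(s) of 6: 18 -> fragment 3 completed (3 total).
3 fragment(s) completed, covering template[0:18] (3 x 6 = 18). The next fragment, fragment 4, covers template[18:24], so it starts at position 18.

Answer: 18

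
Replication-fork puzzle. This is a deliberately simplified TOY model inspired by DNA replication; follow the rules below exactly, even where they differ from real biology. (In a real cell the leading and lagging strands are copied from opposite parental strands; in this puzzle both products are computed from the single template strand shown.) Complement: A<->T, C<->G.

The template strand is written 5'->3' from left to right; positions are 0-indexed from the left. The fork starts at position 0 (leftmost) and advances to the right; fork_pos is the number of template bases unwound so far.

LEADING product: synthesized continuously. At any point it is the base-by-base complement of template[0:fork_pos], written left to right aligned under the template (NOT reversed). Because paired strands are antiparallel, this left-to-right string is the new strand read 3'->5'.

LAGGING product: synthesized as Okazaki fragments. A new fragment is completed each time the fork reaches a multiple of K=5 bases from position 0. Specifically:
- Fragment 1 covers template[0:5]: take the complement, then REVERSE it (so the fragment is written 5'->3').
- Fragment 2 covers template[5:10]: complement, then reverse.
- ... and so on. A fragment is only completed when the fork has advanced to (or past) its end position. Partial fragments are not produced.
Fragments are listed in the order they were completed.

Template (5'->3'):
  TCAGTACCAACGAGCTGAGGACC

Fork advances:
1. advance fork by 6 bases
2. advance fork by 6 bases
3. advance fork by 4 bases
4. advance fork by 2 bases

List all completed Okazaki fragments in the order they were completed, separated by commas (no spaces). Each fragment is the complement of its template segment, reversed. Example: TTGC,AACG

Step 1: advance 6 -> fork_pos = 0 + 6 = 6. Reached multiple(s) of 5: 5 -> fragment 1 completed (1 total).
Step 2: advance 6 -> fork_pos = 6 + 6 = 12. Reached multiple(s) of 5: 10 -> fragment 2 completed (2 total).
Step 3: advance 4 -> fork_pos = 12 + 4 = 16. Reached multiple(s) of 5: 15 -> fragment 3 completed (3 total).
Step 4: advance 2 -> fork_pos = 16 + 2 = 18. Next multiple of 5 is 20 (not reached); still 3 fragment(s).
Final fork_pos = 18, so 3 fragment(s) are complete. Build each: template segment -> complement -> reverse.
Fragment 1: template[0:5] = TCAGT -> complement AGTCA -> reversed ACTGA
Fragment 2: template[5:10] = ACCAA -> complement TGGTT -> reversed TTGGT
Fragment 3: template[10:15] = CGAGC -> complement GCTCG -> reversed GCTCG

Answer: ACTGA,TTGGT,GCTCG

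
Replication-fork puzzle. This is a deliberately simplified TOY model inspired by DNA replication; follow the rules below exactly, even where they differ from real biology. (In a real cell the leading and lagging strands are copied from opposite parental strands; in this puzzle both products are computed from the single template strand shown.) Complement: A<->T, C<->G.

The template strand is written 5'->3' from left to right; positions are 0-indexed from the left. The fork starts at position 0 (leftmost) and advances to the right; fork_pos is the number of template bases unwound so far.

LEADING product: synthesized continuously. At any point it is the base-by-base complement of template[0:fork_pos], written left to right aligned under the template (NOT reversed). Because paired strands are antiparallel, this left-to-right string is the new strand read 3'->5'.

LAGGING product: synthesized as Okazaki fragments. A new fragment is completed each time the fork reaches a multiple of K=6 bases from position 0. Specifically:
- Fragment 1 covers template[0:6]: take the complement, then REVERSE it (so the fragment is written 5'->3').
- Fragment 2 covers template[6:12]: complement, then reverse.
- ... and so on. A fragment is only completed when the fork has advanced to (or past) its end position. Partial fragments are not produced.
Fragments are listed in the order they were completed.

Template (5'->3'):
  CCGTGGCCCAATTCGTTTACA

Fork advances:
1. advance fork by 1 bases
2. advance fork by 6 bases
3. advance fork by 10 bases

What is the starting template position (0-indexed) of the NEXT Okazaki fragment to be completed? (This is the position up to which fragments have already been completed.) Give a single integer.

Step 1: advance 1 -> fork_pos = 0 + 1 = 1. Next multiple of 6 is 6 (not reached); still 0 fragment(s).
Step 2: advance 6 -> fork_pos = 1 + 6 = 7. Reached multiple(s) of 6: 6 -> fragment 1 completed (1 total).
Step 3: advance 10 -> fork_pos = 7 + 10 = 17. Reached multiple(s) of 6: 12 -> fragment 2 completed (2 total).
2 fragment(s) completed, covering template[0:12] (2 x 6 = 12). The next fragment, fragment 3, covers template[12:18], so it starts at position 12.

Answer: 12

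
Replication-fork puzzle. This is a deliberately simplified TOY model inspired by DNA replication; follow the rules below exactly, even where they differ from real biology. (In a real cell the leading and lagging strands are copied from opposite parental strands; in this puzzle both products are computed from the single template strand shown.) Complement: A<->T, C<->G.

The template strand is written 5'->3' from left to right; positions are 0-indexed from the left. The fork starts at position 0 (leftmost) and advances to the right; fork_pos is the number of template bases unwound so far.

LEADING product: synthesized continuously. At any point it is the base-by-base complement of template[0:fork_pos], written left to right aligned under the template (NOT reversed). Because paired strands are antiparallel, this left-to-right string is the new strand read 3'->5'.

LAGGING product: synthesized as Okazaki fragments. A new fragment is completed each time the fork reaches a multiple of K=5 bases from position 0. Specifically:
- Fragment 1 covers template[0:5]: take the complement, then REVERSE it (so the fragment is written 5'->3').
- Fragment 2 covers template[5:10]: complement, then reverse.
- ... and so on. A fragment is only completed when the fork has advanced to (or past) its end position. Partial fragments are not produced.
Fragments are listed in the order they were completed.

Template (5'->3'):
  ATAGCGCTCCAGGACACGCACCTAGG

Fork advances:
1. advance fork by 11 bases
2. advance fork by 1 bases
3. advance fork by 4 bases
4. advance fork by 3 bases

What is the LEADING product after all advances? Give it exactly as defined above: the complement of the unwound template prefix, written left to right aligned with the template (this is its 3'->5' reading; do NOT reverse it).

Step 1: advance 11 -> fork_pos = 0 + 11 = 11.
Step 2: advance 1 -> fork_pos = 11 + 1 = 12.
Step 3: advance 4 -> fork_pos = 12 + 4 = 16.
Step 4: advance 3 -> fork_pos = 16 + 3 = 19.
Unwound prefix: template[0:19] = ATAGCGCTCCAGGACACGC
Complement it base by base (A<->T, C<->G), keeping left-to-right order:
  [0:5] ATAGC -> TATCG
  [5:10] GCTCC -> CGAGG
  [10:15] AGGAC -> TCCTG
  [15:19] ACGC -> TGCG
Concatenate: TATCGCGAGGTCCTGTGCG (length 19; written aligned with the template, i.e. 3'->5').

Answer: TATCGCGAGGTCCTGTGCG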